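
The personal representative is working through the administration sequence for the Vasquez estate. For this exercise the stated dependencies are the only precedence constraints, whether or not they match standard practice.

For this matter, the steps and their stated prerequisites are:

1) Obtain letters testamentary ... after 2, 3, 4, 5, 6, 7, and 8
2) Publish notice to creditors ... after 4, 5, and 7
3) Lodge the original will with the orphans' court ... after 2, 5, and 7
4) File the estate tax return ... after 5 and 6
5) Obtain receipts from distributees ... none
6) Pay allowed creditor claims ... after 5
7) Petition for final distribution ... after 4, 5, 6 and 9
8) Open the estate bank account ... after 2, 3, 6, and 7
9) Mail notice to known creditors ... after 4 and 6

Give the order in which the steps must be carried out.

Only 5 has no prerequisites, so it is first.
6 needed 5, now all done → 6.
4 is the only step now ready → 4.
9 needed 4 and 6, now all done → 9.
7 is the only step now ready → 7.
2 is the only step now ready → 2.
3 needed 2, 5 and 7, now all done → 3.
8 needed 2, 3, 6 and 7, now all done → 8.
1 needed 2, 3, 4, 5, 6, 7 and 8, now all done → 1.

5 6 4 9 7 2 3 8 1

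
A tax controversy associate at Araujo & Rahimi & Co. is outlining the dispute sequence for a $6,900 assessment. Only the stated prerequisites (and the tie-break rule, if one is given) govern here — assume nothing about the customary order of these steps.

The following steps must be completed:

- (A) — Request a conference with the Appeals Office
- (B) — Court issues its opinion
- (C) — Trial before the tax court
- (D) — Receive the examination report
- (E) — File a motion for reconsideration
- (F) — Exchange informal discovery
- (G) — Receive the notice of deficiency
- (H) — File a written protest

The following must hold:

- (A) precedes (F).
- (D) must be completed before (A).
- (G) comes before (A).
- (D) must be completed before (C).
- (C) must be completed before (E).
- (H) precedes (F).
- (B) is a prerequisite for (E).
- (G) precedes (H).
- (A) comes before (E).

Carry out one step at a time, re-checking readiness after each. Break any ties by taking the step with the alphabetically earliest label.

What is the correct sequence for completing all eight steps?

(B) (D) (C) (G) (A) (E) (H) (F)

Nothing is required for (B), (D) and (G). (B) has the earlier label → (B) first.
Now (D) and (G) have their prerequisites met. (D) has the earlier label, so (D) next.
Now (C) and (G) have their prerequisites met. (C) has the earlier label, so (C) next.
That leaves (G) as the only ready step → (G).
Now (A) and (H) have their prerequisites met. (A) has the earlier label, so (A) next.
Now (E) and (H) have their prerequisites met. (E) has the earlier label, so (E) next.
(H) needed (G), now all done → (H).
(F) needed (A) and (H), now all done → (F).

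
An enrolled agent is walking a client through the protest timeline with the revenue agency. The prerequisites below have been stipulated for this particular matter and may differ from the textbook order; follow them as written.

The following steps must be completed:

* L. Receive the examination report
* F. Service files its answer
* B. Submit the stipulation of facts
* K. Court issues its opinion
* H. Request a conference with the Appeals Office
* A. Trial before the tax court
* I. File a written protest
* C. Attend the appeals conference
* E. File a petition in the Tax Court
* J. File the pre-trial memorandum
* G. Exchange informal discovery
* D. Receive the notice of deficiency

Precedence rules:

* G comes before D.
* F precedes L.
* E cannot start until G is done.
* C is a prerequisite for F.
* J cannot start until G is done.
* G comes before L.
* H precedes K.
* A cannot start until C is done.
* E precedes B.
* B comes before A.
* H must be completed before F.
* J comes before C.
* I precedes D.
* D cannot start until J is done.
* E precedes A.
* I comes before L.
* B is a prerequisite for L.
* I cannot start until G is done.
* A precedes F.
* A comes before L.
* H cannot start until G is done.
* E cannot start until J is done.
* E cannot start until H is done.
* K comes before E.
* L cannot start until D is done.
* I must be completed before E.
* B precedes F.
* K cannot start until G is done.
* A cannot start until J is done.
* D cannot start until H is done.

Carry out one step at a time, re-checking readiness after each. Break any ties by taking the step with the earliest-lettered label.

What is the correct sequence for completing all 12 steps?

G, H, I, J, C, D, K, E, B, A, F, L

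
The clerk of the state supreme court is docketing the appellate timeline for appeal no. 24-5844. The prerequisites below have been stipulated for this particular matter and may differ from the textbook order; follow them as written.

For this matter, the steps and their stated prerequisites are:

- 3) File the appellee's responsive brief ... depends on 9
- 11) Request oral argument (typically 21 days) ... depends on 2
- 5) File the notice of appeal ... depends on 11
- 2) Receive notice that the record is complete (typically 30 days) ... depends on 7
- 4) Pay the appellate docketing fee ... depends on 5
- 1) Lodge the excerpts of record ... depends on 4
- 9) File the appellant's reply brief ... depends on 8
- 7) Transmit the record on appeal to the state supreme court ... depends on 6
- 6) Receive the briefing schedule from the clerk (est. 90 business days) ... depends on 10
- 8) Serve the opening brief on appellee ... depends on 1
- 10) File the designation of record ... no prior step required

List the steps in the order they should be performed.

Only 10 has no prerequisites, so it is first.
6 needed 10, now all done → 6.
7 is the only step now ready → 7.
Next only 2 has its prerequisites met → 2.
11 needed 2, now all done → 11.
That leaves 5 as the only ready step → 5.
4 needed 5, now all done → 4.
1 needed 4, now all done → 1.
8 is the only step now ready → 8.
That leaves 9 as the only ready step → 9.
3 needed 9, now all done → 3.

10 → 6 → 7 → 2 → 11 → 5 → 4 → 1 → 8 → 9 → 3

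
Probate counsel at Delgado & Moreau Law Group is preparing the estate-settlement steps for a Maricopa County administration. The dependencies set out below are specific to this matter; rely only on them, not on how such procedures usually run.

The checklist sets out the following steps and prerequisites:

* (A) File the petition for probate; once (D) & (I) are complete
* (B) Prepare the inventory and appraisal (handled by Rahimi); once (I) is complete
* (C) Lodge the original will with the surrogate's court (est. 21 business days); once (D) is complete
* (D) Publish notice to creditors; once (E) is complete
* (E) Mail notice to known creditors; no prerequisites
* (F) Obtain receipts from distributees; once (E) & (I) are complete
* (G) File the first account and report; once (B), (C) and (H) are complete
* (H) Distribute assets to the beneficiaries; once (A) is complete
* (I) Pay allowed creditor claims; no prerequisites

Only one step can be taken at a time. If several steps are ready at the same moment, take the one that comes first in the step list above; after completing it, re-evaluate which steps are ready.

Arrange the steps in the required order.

Nothing is required for (E) and (I). (E) is listed earlier → (E) first.
(D) now also ready, so the ready set is {(D), (I)}; (D) is listed earlier → (D).
Now (C) and (I) have their prerequisites met. (C) is listed earlier, so (C) next.
(I) is the only step now ready → (I).
(A), (B) and (F) are all available; (A) is listed earlier → (A).
(H) now also ready, so the ready set is {(B), (F), (H)}; (B) is listed earlier → (B).
Ready: (F) and (H). (F) is listed earlier → (F).
(H) needed (A), now all done → (H).
(G) needed (B), (C) and (H), now all done → (G).

(E) (D) (C) (I) (A) (B) (F) (H) (G)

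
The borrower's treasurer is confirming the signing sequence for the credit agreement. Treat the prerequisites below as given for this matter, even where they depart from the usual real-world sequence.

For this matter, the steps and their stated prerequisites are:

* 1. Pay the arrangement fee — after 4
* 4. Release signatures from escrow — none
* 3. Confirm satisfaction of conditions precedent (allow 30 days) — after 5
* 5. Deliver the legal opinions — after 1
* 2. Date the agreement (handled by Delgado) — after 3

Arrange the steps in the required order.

4, 1, 5, 3, 2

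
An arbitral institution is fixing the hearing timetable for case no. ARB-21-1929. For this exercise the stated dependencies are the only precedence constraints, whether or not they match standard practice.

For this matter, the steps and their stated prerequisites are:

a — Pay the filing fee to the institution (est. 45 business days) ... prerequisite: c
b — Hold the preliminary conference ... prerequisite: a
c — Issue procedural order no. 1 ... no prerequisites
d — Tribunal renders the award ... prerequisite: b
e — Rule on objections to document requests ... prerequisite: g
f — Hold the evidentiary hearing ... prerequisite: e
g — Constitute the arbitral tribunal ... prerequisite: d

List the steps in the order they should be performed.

c, a, b, d, g, e, f

c is the only step with nothing outstanding, so it goes first.
a needed c, now all done → a.
b is the only step now ready → b.
That leaves d as the only ready step → d.
That leaves g as the only ready step → g.
e is the only step now ready → e.
f needed e, now all done → f.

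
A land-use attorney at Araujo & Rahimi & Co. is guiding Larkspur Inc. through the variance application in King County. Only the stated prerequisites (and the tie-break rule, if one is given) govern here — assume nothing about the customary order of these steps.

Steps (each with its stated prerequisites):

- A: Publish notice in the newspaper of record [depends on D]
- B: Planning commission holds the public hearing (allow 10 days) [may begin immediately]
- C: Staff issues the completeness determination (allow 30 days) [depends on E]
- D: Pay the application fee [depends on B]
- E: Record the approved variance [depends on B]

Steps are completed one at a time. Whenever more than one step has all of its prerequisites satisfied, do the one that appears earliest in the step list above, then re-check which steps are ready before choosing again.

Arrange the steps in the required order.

B, D, A, E, C

B has no prerequisites → B first.
Now D and E have their prerequisites met. D is listed earlier, so D next.
Now A and E have their prerequisites met. A is listed earlier, so A next.
E needed B, now all done → E.
C is the only step now ready → C.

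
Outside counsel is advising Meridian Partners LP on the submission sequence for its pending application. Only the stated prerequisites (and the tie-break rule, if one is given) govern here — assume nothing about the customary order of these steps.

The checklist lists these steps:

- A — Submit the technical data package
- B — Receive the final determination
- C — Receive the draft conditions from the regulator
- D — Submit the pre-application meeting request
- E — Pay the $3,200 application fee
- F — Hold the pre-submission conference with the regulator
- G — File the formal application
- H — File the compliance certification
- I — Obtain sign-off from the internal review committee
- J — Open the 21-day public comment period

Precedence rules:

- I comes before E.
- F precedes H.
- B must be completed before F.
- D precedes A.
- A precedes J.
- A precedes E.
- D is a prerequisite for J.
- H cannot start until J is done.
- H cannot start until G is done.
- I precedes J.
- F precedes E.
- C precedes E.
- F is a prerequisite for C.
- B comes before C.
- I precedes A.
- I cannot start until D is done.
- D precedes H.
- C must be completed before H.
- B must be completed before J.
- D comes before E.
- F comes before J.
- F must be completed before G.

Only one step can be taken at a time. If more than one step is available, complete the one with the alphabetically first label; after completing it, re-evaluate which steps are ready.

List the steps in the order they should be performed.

B D F C G I A E J H

B and D have no prerequisites; B has the earlier label, so B is first.
F now also ready, so the ready set is {D, F}; D has the earlier label → D.
Ready: F and I. F has the earlier label → F.
Ready: C, G and I. C has the earlier label → C.
Ready: G and I. G has the earlier label → G.
I needed D, now all done → I.
That leaves A as the only ready step → A.
Ready: E and J. E has the earlier label → E.
J is the only step now ready → J.
That leaves H as the only ready step → H.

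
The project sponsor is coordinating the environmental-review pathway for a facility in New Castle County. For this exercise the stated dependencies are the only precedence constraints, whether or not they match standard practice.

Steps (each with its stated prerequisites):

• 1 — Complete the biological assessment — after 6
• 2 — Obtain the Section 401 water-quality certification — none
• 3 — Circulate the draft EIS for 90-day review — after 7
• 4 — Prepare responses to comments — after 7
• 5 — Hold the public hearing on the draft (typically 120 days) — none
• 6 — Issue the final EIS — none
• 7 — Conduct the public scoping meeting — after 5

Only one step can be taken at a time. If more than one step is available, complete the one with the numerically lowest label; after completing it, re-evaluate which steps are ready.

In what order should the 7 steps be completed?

Nothing is required for 2, 5 and 6. 2 has the earlier label → 2 first.
Now 5 and 6 have their prerequisites met. 5 has the earlier label, so 5 next.
7 now also ready, so the ready set is {6, 7}; 6 has the earlier label → 6.
1 and 7 are both available; 1 has the earlier label → 1.
7 needed 5, now all done → 7.
Now 3 and 4 have their prerequisites met. 3 has the earlier label, so 3 next.
4 is the only step now ready → 4.

2 5 6 1 7 3 4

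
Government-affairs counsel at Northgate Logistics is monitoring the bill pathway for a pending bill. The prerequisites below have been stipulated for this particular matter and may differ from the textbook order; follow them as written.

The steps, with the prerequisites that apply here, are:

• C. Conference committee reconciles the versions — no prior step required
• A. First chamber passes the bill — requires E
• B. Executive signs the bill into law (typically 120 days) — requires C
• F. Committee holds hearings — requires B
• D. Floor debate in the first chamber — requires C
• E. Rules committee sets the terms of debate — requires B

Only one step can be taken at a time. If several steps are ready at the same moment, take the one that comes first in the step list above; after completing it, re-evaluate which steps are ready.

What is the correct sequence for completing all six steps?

C B F D E A

C is the only step with nothing outstanding, so it goes first.
Now B and D have their prerequisites met. B is listed earlier, so B next.
F and E now also ready, so the ready set is {F, D, E}; F is listed earlier → F.
Ready: D and E. D is listed earlier → D.
Next only E has its prerequisites met → E.
A is the only step now ready → A.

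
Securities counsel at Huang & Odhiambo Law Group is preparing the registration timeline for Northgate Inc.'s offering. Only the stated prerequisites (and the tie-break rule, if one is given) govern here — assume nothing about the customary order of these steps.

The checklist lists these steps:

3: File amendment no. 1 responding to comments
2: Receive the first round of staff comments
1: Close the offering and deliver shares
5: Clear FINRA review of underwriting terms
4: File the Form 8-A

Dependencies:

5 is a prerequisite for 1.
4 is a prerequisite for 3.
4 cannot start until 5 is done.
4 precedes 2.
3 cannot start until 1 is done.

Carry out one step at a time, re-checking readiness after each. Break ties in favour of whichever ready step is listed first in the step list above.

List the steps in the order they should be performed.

5 has no prerequisites → 5 first.
1 and 4 are both available; 1 is listed earlier → 1.
That leaves 4 as the only ready step → 4.
Ready: 3 and 2. 3 is listed earlier → 3.
2 is the only step now ready → 2.

5 1 4 3 2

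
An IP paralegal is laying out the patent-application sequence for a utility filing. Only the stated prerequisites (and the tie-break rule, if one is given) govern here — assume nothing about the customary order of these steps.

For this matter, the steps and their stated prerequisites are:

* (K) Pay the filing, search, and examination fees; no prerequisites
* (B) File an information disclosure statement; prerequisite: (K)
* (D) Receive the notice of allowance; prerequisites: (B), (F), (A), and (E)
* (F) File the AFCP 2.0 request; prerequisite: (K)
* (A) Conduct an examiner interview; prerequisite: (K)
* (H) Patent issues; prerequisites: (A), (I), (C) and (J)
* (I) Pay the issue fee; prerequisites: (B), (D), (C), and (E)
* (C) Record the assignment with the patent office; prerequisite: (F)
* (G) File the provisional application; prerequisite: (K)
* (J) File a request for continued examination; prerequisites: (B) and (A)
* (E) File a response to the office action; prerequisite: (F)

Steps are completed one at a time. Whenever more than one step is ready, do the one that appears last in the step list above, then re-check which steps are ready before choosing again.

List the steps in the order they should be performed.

Only (K) has no prerequisites, so it is first.
(G), (A), (F) and (B) are all available; (G) is listed later → (G).
Ready: (A), (F) and (B). (A) is listed later → (A).
Ready: (F) and (B). (F) is listed later → (F).
Now (E), (C) and (B) have their prerequisites met. (E) is listed later, so (E) next.
Now (C) and (B) have their prerequisites met. (C) is listed later, so (C) next.
(B) needed (K), now all done → (B).
(J) and (D) are both available; (J) is listed later → (J).
(D) needed (E), (A), (F) and (B), now all done → (D).
Next only (I) has its prerequisites met → (I).
(H) is the only step now ready → (H).

(K), (G), (A), (F), (E), (C), (B), (J), (D), (I), (H)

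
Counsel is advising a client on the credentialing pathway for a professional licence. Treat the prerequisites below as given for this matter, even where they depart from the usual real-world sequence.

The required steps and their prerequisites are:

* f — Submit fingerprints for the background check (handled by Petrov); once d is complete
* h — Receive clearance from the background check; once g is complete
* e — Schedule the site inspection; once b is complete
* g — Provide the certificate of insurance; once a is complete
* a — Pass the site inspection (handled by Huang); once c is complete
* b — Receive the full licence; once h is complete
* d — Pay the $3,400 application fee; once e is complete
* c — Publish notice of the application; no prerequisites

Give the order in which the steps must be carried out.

c, a, g, h, b, e, d, f

c has no prerequisites → c first.
Next only a has its prerequisites met → a.
g needed a, now all done → g.
h needed g, now all done → h.
b needed h, now all done → b.
e needed b, now all done → e.
d is the only step now ready → d.
Next only f has its prerequisites met → f.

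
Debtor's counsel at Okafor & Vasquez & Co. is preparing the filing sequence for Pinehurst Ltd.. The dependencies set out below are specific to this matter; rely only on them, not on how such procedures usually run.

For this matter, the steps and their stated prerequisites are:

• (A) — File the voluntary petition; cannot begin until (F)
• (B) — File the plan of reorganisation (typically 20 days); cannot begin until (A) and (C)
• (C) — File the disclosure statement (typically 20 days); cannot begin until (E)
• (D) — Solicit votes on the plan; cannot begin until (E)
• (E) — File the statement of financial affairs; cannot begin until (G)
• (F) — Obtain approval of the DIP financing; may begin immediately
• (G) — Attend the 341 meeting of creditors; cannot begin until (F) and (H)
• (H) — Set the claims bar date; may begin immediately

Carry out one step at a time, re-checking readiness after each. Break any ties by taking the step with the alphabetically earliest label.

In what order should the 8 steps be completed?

(F) and (H) have no prerequisites; (F) has the earlier label, so (F) is first.
Ready: (A) and (H). (A) has the earlier label → (A).
That leaves (H) as the only ready step → (H).
Next only (G) has its prerequisites met → (G).
(E) is the only step now ready → (E).
Now (C) and (D) have their prerequisites met. (C) has the earlier label, so (C) next.
(B) and (D) are both available; (B) has the earlier label → (B).
That leaves (D) as the only ready step → (D).

(F) (A) (H) (G) (E) (C) (B) (D)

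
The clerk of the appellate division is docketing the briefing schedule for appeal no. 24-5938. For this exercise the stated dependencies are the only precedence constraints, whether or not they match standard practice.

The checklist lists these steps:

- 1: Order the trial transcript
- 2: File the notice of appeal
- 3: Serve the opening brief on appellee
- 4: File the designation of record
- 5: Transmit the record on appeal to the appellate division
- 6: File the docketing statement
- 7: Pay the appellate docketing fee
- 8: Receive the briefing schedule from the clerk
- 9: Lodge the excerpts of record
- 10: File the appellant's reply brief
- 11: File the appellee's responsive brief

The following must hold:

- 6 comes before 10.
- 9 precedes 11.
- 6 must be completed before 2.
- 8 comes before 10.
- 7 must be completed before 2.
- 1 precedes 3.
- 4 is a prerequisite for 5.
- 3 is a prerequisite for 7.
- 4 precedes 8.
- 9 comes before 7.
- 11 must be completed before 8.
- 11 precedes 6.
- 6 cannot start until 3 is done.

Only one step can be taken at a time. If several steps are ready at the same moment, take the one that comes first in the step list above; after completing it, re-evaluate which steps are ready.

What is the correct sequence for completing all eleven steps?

1 → 3 → 4 → 5 → 9 → 7 → 11 → 6 → 2 → 8 → 10

Nothing is required for 1, 4 and 9. 1 is listed earlier → 1 first.
3, 4 and 9 are all available; 3 is listed earlier → 3.
4 and 9 are both available; 4 is listed earlier → 4.
Ready: 5 and 9. 5 is listed earlier → 5.
Next only 9 has its prerequisites met → 9.
7 and 11 are both available; 7 is listed earlier → 7.
11 is the only step now ready → 11.
6 and 8 are both available; 6 is listed earlier → 6.
2 now also ready, so the ready set is {2, 8}; 2 is listed earlier → 2.
8 needed 4 and 11, now all done → 8.
10 needed 6 and 8, now all done → 10.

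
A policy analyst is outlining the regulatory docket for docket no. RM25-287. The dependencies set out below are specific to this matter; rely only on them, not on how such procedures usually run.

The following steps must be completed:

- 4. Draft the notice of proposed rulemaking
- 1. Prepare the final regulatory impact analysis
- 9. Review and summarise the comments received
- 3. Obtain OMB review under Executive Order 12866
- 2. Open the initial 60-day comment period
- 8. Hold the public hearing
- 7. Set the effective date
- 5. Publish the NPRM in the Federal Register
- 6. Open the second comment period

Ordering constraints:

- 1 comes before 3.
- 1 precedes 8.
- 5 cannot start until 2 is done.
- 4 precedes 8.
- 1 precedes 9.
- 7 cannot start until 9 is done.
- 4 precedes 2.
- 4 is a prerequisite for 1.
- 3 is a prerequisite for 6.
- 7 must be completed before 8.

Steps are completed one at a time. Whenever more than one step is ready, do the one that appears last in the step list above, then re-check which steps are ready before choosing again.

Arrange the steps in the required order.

4, 2, 5, 1, 3, 6, 9, 7, 8

4 is the only step with nothing outstanding, so it goes first.
Now 2 and 1 have their prerequisites met. 2 is listed later, so 2 next.
5 and 1 are both available; 5 is listed later → 5.
1 is the only step now ready → 1.
3 and 9 are both available; 3 is listed later → 3.
Now 6 and 9 have their prerequisites met. 6 is listed later, so 6 next.
Next only 9 has its prerequisites met → 9.
7 needed 9, now all done → 7.
8 needed 7, 1 and 4, now all done → 8.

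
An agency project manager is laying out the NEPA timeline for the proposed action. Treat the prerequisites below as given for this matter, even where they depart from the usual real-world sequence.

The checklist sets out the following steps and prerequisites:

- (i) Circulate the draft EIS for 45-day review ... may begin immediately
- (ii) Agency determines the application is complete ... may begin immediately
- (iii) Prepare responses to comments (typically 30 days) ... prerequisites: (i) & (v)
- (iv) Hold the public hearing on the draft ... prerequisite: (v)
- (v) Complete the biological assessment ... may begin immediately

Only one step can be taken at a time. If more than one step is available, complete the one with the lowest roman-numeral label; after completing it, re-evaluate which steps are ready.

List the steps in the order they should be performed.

(i), (ii), (v), (iii), (iv)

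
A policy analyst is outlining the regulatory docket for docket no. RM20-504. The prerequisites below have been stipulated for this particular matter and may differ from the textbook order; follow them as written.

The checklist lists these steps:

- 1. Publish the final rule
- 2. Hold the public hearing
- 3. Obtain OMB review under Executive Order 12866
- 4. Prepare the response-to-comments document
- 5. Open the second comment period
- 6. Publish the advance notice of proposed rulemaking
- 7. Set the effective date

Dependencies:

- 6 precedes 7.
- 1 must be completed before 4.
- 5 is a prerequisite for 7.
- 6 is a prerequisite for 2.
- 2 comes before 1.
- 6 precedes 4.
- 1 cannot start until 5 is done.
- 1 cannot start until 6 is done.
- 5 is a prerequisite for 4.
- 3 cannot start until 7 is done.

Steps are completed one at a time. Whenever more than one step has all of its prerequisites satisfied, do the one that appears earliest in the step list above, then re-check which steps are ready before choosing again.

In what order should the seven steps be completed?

5 → 6 → 2 → 1 → 4 → 7 → 3

5 and 6 have no prerequisites; 5 is listed earlier, so 5 is first.
6 is the only step now ready → 6.
Ready: 2 and 7. 2 is listed earlier → 2.
Ready: 1 and 7. 1 is listed earlier → 1.
4 and 7 are both available; 4 is listed earlier → 4.
7 is the only step now ready → 7.
3 needed 7, now all done → 3.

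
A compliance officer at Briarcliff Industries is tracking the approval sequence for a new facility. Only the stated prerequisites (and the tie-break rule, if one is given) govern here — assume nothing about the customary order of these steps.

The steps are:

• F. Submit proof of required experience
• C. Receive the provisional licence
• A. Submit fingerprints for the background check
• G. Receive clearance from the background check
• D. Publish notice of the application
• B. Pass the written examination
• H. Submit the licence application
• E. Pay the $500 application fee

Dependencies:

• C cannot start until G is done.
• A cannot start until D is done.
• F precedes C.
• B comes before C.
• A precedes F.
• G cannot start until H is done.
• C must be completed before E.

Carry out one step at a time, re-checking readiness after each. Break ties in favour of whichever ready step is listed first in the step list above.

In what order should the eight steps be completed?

D A F B H G C E

Nothing is required for D, B and H. D is listed earlier → D first.
A now also ready, so the ready set is {A, B, H}; A is listed earlier → A.
Ready: F, B and H. F is listed earlier → F.
Now B and H have their prerequisites met. B is listed earlier, so B next.
H is the only step now ready → H.
That leaves G as the only ready step → G.
C needed F, G and B, now all done → C.
E needed C, now all done → E.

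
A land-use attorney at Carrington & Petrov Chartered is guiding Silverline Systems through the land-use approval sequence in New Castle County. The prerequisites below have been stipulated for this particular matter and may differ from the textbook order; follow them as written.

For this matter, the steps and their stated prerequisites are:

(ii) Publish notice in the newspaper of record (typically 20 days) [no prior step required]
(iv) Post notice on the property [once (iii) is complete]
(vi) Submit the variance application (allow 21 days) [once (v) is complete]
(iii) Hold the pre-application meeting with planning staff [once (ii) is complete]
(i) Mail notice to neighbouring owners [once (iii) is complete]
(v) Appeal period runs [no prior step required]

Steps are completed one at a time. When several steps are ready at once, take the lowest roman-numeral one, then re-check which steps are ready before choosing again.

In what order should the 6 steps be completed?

(ii) and (v) have no prerequisites; (ii) has the earlier label, so (ii) is first.
(iii) and (v) are both available; (iii) has the earlier label → (iii).
Ready: (i), (iv) and (v). (i) has the earlier label → (i).
Ready: (iv) and (v). (iv) has the earlier label → (iv).
Next only (v) has its prerequisites met → (v).
(vi) needed (v), now all done → (vi).

(ii) (iii) (i) (iv) (v) (vi)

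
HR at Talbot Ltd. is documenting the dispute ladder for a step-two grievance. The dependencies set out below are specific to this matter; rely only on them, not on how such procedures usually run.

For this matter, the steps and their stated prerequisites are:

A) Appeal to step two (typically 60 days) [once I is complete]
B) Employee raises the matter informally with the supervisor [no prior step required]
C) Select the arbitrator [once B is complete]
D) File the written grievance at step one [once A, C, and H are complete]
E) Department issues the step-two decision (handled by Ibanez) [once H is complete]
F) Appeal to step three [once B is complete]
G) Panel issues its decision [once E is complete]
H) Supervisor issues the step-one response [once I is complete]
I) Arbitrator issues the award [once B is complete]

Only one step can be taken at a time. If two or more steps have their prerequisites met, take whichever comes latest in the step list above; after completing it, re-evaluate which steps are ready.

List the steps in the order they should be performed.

B, I, H, F, E, G, C, A, D

Only B has no prerequisites, so it is first.
Ready: I, F and C. I is listed later → I.
H, F, C and A are all available; H is listed later → H.
E now also ready, so the ready set is {F, E, C, A}; F is listed later → F.
Ready: E, C and A. E is listed later → E.
Now G, C and A have their prerequisites met. G is listed later, so G next.
Now C and A have their prerequisites met. C is listed later, so C next.
Next only A has its prerequisites met → A.
D is the only step now ready → D.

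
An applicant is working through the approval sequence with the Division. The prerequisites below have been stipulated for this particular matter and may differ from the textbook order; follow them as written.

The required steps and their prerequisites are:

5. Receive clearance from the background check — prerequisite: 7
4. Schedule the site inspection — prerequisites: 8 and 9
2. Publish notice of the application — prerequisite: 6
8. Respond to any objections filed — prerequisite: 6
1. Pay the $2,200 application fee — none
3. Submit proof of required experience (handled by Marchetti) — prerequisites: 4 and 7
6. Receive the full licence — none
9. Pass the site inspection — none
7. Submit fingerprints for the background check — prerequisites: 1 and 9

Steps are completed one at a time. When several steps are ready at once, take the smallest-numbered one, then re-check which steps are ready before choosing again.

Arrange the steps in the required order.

1, 6, 2, 8, 9, 4, 7, 3, 5

1, 6 and 9 have no prerequisites; 1 has the earlier label, so 1 is first.
6 and 9 are both available; 6 has the earlier label → 6.
2 and 8 now also ready, so the ready set is {2, 8, 9}; 2 has the earlier label → 2.
Ready: 8 and 9. 8 has the earlier label → 8.
Next only 9 has its prerequisites met → 9.
Now 4 and 7 have their prerequisites met. 4 has the earlier label, so 4 next.
That leaves 7 as the only ready step → 7.
3 and 5 are both available; 3 has the earlier label → 3.
Next only 5 has its prerequisites met → 5.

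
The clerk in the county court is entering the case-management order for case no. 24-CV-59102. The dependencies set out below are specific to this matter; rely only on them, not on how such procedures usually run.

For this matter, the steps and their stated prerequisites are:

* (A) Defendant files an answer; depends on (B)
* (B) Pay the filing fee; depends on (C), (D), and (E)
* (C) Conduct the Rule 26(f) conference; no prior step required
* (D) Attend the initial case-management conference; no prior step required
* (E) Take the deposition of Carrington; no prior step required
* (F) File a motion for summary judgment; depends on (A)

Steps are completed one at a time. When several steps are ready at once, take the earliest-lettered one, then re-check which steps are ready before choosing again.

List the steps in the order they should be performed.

(C) → (D) → (E) → (B) → (A) → (F)

Nothing is required for (C), (D) and (E). (C) has the earlier label → (C) first.
Now (D) and (E) have their prerequisites met. (D) has the earlier label, so (D) next.
Next only (E) has its prerequisites met → (E).
(B) is the only step now ready → (B).
(A) is the only step now ready → (A).
(F) needed (A), now all done → (F).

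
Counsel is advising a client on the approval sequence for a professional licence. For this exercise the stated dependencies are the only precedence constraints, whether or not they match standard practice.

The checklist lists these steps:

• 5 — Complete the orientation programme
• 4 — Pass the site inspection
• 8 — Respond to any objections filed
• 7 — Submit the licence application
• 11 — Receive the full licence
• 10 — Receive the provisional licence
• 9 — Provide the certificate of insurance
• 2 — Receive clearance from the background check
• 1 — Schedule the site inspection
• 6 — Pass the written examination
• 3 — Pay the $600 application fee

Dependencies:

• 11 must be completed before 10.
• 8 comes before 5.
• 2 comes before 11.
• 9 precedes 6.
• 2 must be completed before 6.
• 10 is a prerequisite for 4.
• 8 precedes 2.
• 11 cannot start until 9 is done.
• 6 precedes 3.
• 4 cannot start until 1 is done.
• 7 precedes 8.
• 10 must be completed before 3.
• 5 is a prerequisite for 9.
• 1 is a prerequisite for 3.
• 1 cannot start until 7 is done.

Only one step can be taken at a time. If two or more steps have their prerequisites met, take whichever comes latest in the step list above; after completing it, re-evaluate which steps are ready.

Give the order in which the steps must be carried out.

7 has no prerequisites → 7 first.
Ready: 1 and 8. 1 is listed later → 1.
That leaves 8 as the only ready step → 8.
Now 2 and 5 have their prerequisites met. 2 is listed later, so 2 next.
Next only 5 has its prerequisites met → 5.
9 needed 5, now all done → 9.
Now 6 and 11 have their prerequisites met. 6 is listed later, so 6 next.
11 needed 2 and 9, now all done → 11.
10 needed 11, now all done → 10.
Now 3 and 4 have their prerequisites met. 3 is listed later, so 3 next.
4 is the only step now ready → 4.

7, 1, 8, 2, 5, 9, 6, 11, 10, 3, 4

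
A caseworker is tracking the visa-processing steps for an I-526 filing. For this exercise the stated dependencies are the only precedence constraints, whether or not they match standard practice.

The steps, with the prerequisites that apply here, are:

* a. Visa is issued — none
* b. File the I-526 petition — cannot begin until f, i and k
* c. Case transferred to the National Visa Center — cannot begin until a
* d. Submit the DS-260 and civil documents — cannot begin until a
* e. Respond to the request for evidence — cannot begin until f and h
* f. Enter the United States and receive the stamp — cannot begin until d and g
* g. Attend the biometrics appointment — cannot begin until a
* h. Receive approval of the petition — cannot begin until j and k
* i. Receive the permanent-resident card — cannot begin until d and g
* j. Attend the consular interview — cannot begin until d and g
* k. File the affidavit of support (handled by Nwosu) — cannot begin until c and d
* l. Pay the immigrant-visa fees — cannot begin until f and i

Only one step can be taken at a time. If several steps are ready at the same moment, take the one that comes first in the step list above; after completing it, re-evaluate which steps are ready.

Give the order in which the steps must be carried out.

a c d g f i j k b h e l

Only a has no prerequisites, so it is first.
Now c, d and g have their prerequisites met. c is listed earlier, so c next.
d and g are both available; d is listed earlier → d.
g and k are both available; g is listed earlier → g.
f, i, j and k are all available; f is listed earlier → f.
Now i, j and k have their prerequisites met. i is listed earlier, so i next.
l now also ready, so the ready set is {j, k, l}; j is listed earlier → j.
Ready: k and l. k is listed earlier → k.
b, h and l are all available; b is listed earlier → b.
Now h and l have their prerequisites met. h is listed earlier, so h next.
e now also ready, so the ready set is {e, l}; e is listed earlier → e.
l needed f and i, now all done → l.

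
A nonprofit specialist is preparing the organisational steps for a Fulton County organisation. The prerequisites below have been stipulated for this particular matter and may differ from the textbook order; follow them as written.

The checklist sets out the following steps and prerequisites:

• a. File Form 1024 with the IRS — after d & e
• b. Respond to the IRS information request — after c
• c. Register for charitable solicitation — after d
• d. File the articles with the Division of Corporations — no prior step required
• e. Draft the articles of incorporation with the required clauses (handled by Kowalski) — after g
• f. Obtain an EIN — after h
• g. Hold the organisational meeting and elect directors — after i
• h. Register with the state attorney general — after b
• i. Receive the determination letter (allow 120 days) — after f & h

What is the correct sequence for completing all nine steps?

d, c, b, h, f, i, g, e, a

d has no prerequisites → d first.
Next only c has its prerequisites met → c.
Next only b has its prerequisites met → b.
h needed b, now all done → h.
That leaves f as the only ready step → f.
i is the only step now ready → i.
That leaves g as the only ready step → g.
Next only e has its prerequisites met → e.
That leaves a as the only ready step → a.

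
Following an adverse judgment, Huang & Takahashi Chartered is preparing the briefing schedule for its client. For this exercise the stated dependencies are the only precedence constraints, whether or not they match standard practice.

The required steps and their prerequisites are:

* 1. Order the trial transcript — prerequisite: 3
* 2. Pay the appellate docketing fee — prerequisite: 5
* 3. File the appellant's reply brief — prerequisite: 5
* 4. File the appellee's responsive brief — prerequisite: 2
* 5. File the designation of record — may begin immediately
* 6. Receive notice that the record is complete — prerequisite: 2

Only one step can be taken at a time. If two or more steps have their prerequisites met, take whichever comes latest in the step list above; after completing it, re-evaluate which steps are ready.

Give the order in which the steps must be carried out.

5 has no prerequisites → 5 first.
Now 3 and 2 have their prerequisites met. 3 is listed later, so 3 next.
Ready: 2 and 1. 2 is listed later → 2.
Now 6, 4 and 1 have their prerequisites met. 6 is listed later, so 6 next.
Ready: 4 and 1. 4 is listed later → 4.
Next only 1 has its prerequisites met → 1.

5, 3, 2, 6, 4, 1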